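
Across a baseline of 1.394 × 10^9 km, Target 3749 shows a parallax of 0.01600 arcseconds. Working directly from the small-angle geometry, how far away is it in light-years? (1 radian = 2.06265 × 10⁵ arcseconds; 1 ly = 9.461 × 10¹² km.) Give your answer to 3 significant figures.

1900 ly

θ = 0.01600″ = 0.01600/206265 = 7.7570 × 10^-8 rad.
d = B/θ = (1.394 × 10^9) / (7.7570 × 10^-8) = 1.7971 × 10^16 km = (1.7971 × 10^16) / (9.461 × 10^12) ly = 1899.5 ly.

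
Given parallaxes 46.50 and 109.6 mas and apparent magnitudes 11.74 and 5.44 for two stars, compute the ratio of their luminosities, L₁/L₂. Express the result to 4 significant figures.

L₁/L₂ = 0.01678

d₁ = 1/p₁ = 1/0.04650″ = 21.505 pc; d₂ = 1/p₂ = 1/0.1096″ = 9.1241 pc.
M₁ = m₁ − 5 log₁₀ d₁ + 5 = 11.74 − 6.6627 + 5 = 10.0773.
M₂ = 5.44 − 4.8010 + 5 = 5.6390.
L₁/L₂ = 10^(0.4(M₂ − M₁)) = 10^(0.4 × (-4.4383)) = 10^(-1.77532) = 0.016776.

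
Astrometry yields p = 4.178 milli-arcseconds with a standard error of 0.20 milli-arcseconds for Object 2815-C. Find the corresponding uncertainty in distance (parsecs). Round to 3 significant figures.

d = 1/p, so σ_d = σ_p / p².
σ_d = 0.000200 / (0.004178)² = 0.000200 / 0.000017456 = 11.457 pc.

11.5 pc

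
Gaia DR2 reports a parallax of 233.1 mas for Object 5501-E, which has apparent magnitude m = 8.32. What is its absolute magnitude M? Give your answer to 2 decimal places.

d = 1/p = 1/0.2331″ = 4.29 pc.
m − M = 5 log₁₀(4.29) − 5 = 3.1623 − 5 = -1.8377.
M = m − (m − M) = 8.32 − (-1.8377) = 10.16.

M = 10.16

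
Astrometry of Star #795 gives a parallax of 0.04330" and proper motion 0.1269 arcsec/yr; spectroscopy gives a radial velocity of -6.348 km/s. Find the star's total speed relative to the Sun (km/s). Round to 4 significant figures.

d = 1/p = 1/0.04330″ = 23.095 pc.
v_t = 4.740 μ d = 4.740 × 0.1269 × 23.095 = 13.892 km/s.
v = √(v_r² + v_t²) = √((-6.348)² + 13.892²) = √233.285 = 15.274 km/s.

15.27 km/s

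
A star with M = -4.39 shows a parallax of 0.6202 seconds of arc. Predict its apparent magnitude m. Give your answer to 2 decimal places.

m = -8.35

d = 1/p = 1/0.6202″ = 1.6124 pc.
m − M = 5 log₁₀ d − 5 = 5 log₁₀(1.6124) − 5 = 1.0374 − 5 = -3.9626.
m = M + (m − M) = -4.39 + (-3.9626) = -8.35.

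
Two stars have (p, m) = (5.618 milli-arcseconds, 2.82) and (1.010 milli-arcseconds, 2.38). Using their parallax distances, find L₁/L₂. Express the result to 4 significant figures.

L₁/L₂ = 0.02155

d₁ = 1/p₁ = 1/0.005618″ = 178 pc; d₂ = 1/p₂ = 1/0.001010″ = 990.1 pc.
M₁ = m₁ − 5 log₁₀ d₁ + 5 = 2.82 − 11.2521 + 5 = -3.4321.
M₂ = 2.38 − 14.9784 + 5 = -7.5984.
L₁/L₂ = 10^(0.4(M₂ − M₁)) = 10^(0.4 × (-4.1663)) = 10^(-1.66652) = 0.021552.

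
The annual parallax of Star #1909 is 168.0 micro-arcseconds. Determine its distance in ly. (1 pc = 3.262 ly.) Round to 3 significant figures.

19400 ly

p = 168.0 micro-arcseconds = 0.0001680 arcsec.
d = 1/p = 1/0.0001680 = 5952.4 pc.
In light-years: 5952.4 × 3.262 = 19417 ly.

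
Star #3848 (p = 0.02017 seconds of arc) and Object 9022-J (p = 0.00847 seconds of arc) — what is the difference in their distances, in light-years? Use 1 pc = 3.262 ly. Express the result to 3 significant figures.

d_A = 1/0.02017″ = 49.579 pc; d_B = 1/0.008470″ = 118.06 pc.
|d_B − d_A| = |118.06 − 49.579| = 68.481 pc = 68.481 × 3.262 ly = 223.39 ly.

223 ly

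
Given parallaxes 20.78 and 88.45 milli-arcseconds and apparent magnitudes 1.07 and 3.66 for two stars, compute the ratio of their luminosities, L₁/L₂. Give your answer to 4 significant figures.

d₁ = 1/p₁ = 1/0.02078″ = 48.123 pc; d₂ = 1/p₂ = 1/0.08845″ = 11.306 pc.
M₁ = m₁ − 5 log₁₀ d₁ + 5 = 1.07 − 8.4118 + 5 = -2.3418.
M₂ = 3.66 − 5.2665 + 5 = 3.3935.
L₁/L₂ = 10^(0.4(M₂ − M₁)) = 10^(0.4 × 5.7353) = 10^2.29412 = 196.84.

L₁/L₂ = 196.8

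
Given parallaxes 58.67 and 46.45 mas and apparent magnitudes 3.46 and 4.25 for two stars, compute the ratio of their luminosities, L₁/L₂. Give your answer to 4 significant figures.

d₁ = 1/p₁ = 1/0.05867″ = 17.044 pc; d₂ = 1/p₂ = 1/0.04645″ = 21.529 pc.
M₁ = m₁ − 5 log₁₀ d₁ + 5 = 3.46 − 6.1579 + 5 = 2.3021.
M₂ = 4.25 − 6.6651 + 5 = 2.5849.
L₁/L₂ = 10^(0.4(M₂ − M₁)) = 10^(0.4 × 0.2828) = 10^0.11312 = 1.2975.

L₁/L₂ = 1.298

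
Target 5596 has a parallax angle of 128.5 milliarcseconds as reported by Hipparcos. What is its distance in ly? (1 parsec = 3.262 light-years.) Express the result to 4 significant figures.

p = 128.5 milliarcseconds = 0.1285 arcsec.
d = 1/p = 1/0.1285 = 7.7821 pc.
In light-years: 7.7821 × 3.262 = 25.385 ly.

25.39 ly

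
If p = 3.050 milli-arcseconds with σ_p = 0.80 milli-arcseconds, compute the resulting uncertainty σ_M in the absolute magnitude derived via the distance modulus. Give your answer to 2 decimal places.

σ_M = 0.57 mag

M = m − 5 log₁₀ d + 5 = m + 5 log₁₀ p + 5, so ∂M/∂p = 5/(p ln 10).
σ_M = (5/ln 10) · (σ_p/p) = 2.1715 × 0.80/3.050 = 2.1715 × 0.2623 = 0.56958.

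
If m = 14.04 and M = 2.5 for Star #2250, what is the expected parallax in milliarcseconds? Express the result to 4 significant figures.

0.4920 mas

m − M = 14.04 − 2.5 = 11.54.
d = 10^((m−M)/5 + 1) = 10^3.308 = 2032.4 pc.
p = 1/d = 1/2032.4 = 0.00049203 arcsec = 0.49203 mas.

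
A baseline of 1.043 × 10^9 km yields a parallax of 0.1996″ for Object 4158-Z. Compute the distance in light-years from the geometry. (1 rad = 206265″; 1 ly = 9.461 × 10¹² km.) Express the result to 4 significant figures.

θ = 0.1996″ = 0.1996/206265 = 9.6769 × 10^-7 rad.
d = B/θ = (1.043 × 10^9) / (9.6769 × 10^-7) = 1.0778 × 10^15 km = (1.0778 × 10^15) / (9.461 × 10^12) ly = 113.92 ly.

113.9 ly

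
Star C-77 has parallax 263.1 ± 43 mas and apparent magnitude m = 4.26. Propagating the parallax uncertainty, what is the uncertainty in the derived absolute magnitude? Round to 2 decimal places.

σ_M = 0.35 mag

M = m − 5 log₁₀ d + 5 = m + 5 log₁₀ p + 5, so ∂M/∂p = 5/(p ln 10).
σ_M = (5/ln 10) · (σ_p/p) = 2.1715 × 43/263.1 = 2.1715 × 0.16344 = 0.35491.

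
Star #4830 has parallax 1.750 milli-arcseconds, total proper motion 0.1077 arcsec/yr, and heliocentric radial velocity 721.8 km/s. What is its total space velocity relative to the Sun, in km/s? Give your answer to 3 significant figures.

d = 1/p = 1/0.001750″ = 571.43 pc.
v_t = 4.740 μ d = 4.740 × 0.1077 × 571.43 = 291.71 km/s.
v = √(v_r² + v_t²) = √(721.8² + 291.71²) = √606090 = 778.52 km/s.

779 km/s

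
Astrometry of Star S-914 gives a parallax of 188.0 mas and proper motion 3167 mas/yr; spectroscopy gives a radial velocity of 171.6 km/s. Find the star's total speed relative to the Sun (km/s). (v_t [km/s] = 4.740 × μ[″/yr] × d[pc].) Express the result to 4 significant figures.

d = 1/p = 1/0.1880″ = 5.3191 pc.
μ = 3167 mas/yr = 3.167 ″/yr.
v_t = 4.740 μ d = 4.740 × 3.167 × 5.3191 = 79.848 km/s.
v = √(v_r² + v_t²) = √(171.6² + 79.848²) = √35822.3 = 189.27 km/s.

189.3 km/s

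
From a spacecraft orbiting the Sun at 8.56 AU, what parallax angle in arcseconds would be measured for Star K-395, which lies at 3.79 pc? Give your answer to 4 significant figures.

p (arcsec) = B (AU) / d (pc).
p = 8.56 / 3.79 = 2.2586 arcsec.

2.259 arcsec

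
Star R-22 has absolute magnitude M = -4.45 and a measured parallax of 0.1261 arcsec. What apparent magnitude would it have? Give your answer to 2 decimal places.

d = 1/p = 1/0.1261″ = 7.9302 pc.
m − M = 5 log₁₀ d − 5 = 5 log₁₀(7.9302) − 5 = 4.4964 − 5 = -0.5036.
m = M + (m − M) = -4.45 + (-0.5036) = -4.95.

m = -4.95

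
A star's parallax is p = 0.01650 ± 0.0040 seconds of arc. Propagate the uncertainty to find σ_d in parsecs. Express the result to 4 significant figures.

d = 1/p, so σ_d = σ_p / p².
σ_d = 0.00400 / (0.01650)² = 0.00400 / 0.00027225 = 14.692 pc.

14.69 pc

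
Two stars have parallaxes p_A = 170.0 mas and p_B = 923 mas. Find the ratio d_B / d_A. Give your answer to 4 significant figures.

Since d = 1/p, d_B/d_A = p_A/p_B.
= 170.0 / 923 = 0.18418.

0.1842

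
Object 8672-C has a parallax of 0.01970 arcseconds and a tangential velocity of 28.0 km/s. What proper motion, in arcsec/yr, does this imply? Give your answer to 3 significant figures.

0.116 arcsec/yr

d = 1/p = 1/0.01970″ = 50.761 pc.
μ = v_t / (4.74 d) = 28.0 / (4.74 × 50.761) = 28.0 / 240.61 = 0.11637 ″/yr.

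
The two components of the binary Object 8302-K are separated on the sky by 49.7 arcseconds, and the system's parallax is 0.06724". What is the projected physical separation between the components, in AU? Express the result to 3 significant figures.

739 AU

d = 1/p = 1/0.06724″ = 14.872 pc.
At distance d (pc), an angle of θ arcsec spans θ·d AU: s = 49.7 × 14.872 = 739.14 AU.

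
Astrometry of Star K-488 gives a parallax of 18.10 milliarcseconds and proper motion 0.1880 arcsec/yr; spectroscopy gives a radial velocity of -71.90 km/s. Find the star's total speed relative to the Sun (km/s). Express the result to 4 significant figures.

87.14 km/s

d = 1/p = 1/0.01810″ = 55.249 pc.
v_t = 4.740 μ d = 4.740 × 0.1880 × 55.249 = 49.233 km/s.
v = √(v_r² + v_t²) = √((-71.90)² + 49.233²) = √7593.5 = 87.141 km/s.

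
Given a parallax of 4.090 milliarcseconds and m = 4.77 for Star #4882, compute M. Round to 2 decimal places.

d = 1/p = 1/0.004090″ = 244.5 pc.
m − M = 5 log₁₀(244.5) − 5 = 11.9414 − 5 = 6.9414.
M = m − (m − M) = 4.77 − 6.9414 = -2.17.

M = -2.17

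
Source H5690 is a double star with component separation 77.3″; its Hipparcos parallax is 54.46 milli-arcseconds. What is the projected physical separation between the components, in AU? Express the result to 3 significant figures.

d = 1/p = 1/0.05446″ = 18.362 pc.
At distance d (pc), an angle of θ arcsec spans θ·d AU: s = 77.3 × 18.362 = 1419.4 AU.

1420 AU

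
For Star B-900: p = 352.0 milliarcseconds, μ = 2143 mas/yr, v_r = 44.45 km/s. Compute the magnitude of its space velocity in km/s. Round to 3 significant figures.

d = 1/p = 1/0.3520″ = 2.8409 pc.
μ = 2143 mas/yr = 2.143 ″/yr.
v_t = 4.740 μ d = 4.740 × 2.143 × 2.8409 = 28.857 km/s.
v = √(v_r² + v_t²) = √(44.45² + 28.857²) = √2808.53 = 52.996 km/s.

53.0 km/s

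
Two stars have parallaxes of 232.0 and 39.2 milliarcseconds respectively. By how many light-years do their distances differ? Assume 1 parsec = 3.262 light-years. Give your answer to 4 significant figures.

d_A = 1/0.2320″ = 4.3103 pc; d_B = 1/0.03920″ = 25.51 pc.
|d_B − d_A| = |25.51 − 4.3103| = 21.2 pc = 21.2 × 3.262 ly = 69.154 ly.

69.15 ly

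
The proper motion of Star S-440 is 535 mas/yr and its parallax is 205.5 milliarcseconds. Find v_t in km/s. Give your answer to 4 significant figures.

d = 1/p = 1/0.2055″ = 4.8662 pc.
μ = 535 mas/yr = 0.535 ″/yr.
v_t = 4.74 × μ × d = 4.74 × 0.535 × 4.8662 = 12.34 km/s.

12.34 km/s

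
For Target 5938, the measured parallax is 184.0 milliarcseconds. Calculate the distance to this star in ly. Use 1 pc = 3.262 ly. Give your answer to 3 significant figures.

17.7 ly

p = 184.0 milliarcseconds = 0.1840 arcsec.
d = 1/p = 1/0.1840 = 5.4348 pc.
In light-years: 5.4348 × 3.262 = 17.728 ly.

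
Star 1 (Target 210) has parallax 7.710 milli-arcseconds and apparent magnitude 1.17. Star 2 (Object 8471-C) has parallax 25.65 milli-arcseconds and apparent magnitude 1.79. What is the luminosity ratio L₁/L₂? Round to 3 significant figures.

L₁/L₂ = 19.6

d₁ = 1/p₁ = 1/0.007710″ = 129.7 pc; d₂ = 1/p₂ = 1/0.02565″ = 38.986 pc.
M₁ = m₁ − 5 log₁₀ d₁ + 5 = 1.17 − 10.5647 + 5 = -4.3947.
M₂ = 1.79 − 7.9545 + 5 = -1.1645.
L₁/L₂ = 10^(0.4(M₂ − M₁)) = 10^(0.4 × 3.2302) = 10^1.29208 = 19.592.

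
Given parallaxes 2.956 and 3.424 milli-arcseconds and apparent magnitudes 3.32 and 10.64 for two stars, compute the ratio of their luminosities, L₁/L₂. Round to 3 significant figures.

L₁/L₂ = 1140

d₁ = 1/p₁ = 1/0.002956″ = 338.29 pc; d₂ = 1/p₂ = 1/0.003424″ = 292.06 pc.
M₁ = m₁ − 5 log₁₀ d₁ + 5 = 3.32 − 12.6464 + 5 = -4.3264.
M₂ = 10.64 − 12.3274 + 5 = 3.3126.
L₁/L₂ = 10^(0.4(M₂ − M₁)) = 10^(0.4 × 7.6390) = 10^3.05560 = 1136.6.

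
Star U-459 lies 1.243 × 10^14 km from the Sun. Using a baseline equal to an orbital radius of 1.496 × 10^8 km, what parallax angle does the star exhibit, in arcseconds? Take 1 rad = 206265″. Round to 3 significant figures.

0.248 arcsec

θ ≈ B/d = (1.496 × 10^8) / (1.243 × 10^14) = 1.2035 × 10^-6 rad.
In arcseconds: 1.2035 × 10^-6 × 206265 = 0.24824″.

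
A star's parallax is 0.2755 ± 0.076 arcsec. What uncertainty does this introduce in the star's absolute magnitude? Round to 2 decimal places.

σ_M = 0.60 mag

M = m − 5 log₁₀ d + 5 = m + 5 log₁₀ p + 5, so ∂M/∂p = 5/(p ln 10).
σ_M = (5/ln 10) · (σ_p/p) = 2.1715 × 0.076/0.2755 = 2.1715 × 0.27586 = 0.59903.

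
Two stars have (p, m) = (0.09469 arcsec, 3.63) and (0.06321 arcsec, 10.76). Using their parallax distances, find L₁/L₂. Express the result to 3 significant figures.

d₁ = 1/p₁ = 1/0.09469″ = 10.561 pc; d₂ = 1/p₂ = 1/0.06321″ = 15.82 pc.
M₁ = m₁ − 5 log₁₀ d₁ + 5 = 3.63 − 5.1185 + 5 = 3.5115.
M₂ = 10.76 − 5.9960 + 5 = 9.7640.
L₁/L₂ = 10^(0.4(M₂ − M₁)) = 10^(0.4 × 6.2525) = 10^2.50100 = 316.96.

L₁/L₂ = 317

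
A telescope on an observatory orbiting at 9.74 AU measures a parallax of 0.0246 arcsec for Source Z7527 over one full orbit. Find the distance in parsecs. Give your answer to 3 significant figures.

396 pc

With baseline B (in AU) and parallax p (in arcsec), d = B/p parsecs.
d = 9.74 / 0.0246 = 395.93 pc.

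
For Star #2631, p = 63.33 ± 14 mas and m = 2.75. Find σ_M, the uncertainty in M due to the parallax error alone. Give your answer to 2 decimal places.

M = m − 5 log₁₀ d + 5 = m + 5 log₁₀ p + 5, so ∂M/∂p = 5/(p ln 10).
σ_M = (5/ln 10) · (σ_p/p) = 2.1715 × 14/63.33 = 2.1715 × 0.22106 = 0.48003.

σ_M = 0.48 mag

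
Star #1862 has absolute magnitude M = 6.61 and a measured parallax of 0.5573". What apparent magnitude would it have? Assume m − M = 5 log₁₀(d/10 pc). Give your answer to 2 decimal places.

d = 1/p = 1/0.5573″ = 1.7944 pc.
m − M = 5 log₁₀ d − 5 = 5 log₁₀(1.7944) − 5 = 1.2696 − 5 = -3.7304.
m = M + (m − M) = 6.61 + (-3.7304) = 2.88.

m = 2.88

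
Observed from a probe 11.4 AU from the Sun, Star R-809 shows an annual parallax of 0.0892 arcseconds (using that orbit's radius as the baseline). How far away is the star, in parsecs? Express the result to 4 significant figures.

With baseline B (in AU) and parallax p (in arcsec), d = B/p parsecs.
d = 11.4 / 0.0892 = 127.8 pc.

127.8 pc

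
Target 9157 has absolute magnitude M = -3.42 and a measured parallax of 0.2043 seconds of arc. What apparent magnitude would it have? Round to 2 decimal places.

m = -4.97

d = 1/p = 1/0.2043″ = 4.8948 pc.
m − M = 5 log₁₀ d − 5 = 5 log₁₀(4.8948) − 5 = 3.4487 − 5 = -1.5513.
m = M + (m − M) = -3.42 + (-1.5513) = -4.97.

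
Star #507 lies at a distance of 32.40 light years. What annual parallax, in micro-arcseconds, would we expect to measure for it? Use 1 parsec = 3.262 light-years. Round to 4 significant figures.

100700 μas

d = 32.40 ly ÷ 3.262 = 9.9326 pc.
p = 1/d = 1/9.9326 = 0.10068 arcsec.
= 0.10068 × 10⁶ = 1.0068 × 10^5 μas.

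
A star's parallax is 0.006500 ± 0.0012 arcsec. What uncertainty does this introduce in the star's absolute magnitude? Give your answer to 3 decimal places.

M = m − 5 log₁₀ d + 5 = m + 5 log₁₀ p + 5, so ∂M/∂p = 5/(p ln 10).
σ_M = (5/ln 10) · (σ_p/p) = 2.1715 × 0.0012/0.006500 = 2.1715 × 0.18462 = 0.4009.

σ_M = 0.401 mag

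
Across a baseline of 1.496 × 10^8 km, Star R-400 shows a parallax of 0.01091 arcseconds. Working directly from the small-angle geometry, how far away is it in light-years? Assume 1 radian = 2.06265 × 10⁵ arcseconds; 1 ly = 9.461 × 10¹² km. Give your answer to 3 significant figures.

299 ly

θ = 0.01091″ = 0.01091/206265 = 5.2893 × 10^-8 rad.
d = B/θ = (1.496 × 10^8) / (5.2893 × 10^-8) = 2.8284 × 10^15 km = (2.8284 × 10^15) / (9.461 × 10^12) ly = 298.95 ly.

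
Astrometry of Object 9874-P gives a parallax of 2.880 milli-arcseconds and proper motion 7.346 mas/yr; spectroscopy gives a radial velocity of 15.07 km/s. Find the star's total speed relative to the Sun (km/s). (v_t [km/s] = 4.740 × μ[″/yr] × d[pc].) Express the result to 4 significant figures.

d = 1/p = 1/0.002880″ = 347.22 pc.
μ = 7.346 mas/yr = 0.007346 ″/yr.
v_t = 4.740 μ d = 4.740 × 0.007346 × 347.22 = 12.09 km/s.
v = √(v_r² + v_t²) = √(15.07² + 12.09²) = √373.273 = 19.32 km/s.

19.32 km/s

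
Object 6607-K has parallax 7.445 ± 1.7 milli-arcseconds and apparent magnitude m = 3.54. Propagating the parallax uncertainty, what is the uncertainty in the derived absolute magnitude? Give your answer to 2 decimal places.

σ_M = 0.50 mag

M = m − 5 log₁₀ d + 5 = m + 5 log₁₀ p + 5, so ∂M/∂p = 5/(p ln 10).
σ_M = (5/ln 10) · (σ_p/p) = 2.1715 × 1.7/7.445 = 2.1715 × 0.22834 = 0.49584.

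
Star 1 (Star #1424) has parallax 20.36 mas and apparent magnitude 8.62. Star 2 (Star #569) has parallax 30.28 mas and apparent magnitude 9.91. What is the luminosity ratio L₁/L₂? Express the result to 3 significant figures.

d₁ = 1/p₁ = 1/0.02036″ = 49.116 pc; d₂ = 1/p₂ = 1/0.03028″ = 33.025 pc.
M₁ = m₁ − 5 log₁₀ d₁ + 5 = 8.62 − 8.4561 + 5 = 5.1639.
M₂ = 9.91 − 7.5942 + 5 = 7.3158.
L₁/L₂ = 10^(0.4(M₂ − M₁)) = 10^(0.4 × 2.1519) = 10^0.86076 = 7.257.

L₁/L₂ = 7.26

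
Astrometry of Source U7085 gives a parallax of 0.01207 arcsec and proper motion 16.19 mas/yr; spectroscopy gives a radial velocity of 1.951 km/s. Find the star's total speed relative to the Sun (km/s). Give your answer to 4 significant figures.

6.651 km/s

d = 1/p = 1/0.01207″ = 82.85 pc.
μ = 16.19 mas/yr = 0.01619 ″/yr.
v_t = 4.740 μ d = 4.740 × 0.01619 × 82.85 = 6.358 km/s.
v = √(v_r² + v_t²) = √(1.951² + 6.358²) = √44.2306 = 6.6506 km/s.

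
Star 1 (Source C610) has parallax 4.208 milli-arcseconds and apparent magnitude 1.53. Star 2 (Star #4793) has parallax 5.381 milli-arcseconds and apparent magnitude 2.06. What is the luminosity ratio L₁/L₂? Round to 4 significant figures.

d₁ = 1/p₁ = 1/0.004208″ = 237.64 pc; d₂ = 1/p₂ = 1/0.005381″ = 185.84 pc.
M₁ = m₁ − 5 log₁₀ d₁ + 5 = 1.53 − 11.8796 + 5 = -5.3496.
M₂ = 2.06 − 11.3457 + 5 = -4.2857.
L₁/L₂ = 10^(0.4(M₂ − M₁)) = 10^(0.4 × 1.0639) = 10^0.42556 = 2.6642.

L₁/L₂ = 2.664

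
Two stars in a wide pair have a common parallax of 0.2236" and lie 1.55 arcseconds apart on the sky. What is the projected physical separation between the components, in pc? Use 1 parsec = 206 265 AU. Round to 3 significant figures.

3.36 × 10^-5 pc

d = 1/p = 1/0.2236″ = 4.4723 pc.
At distance d (pc), an angle of θ arcsec spans θ·d AU: s = 1.55 × 4.4723 = 6.9321 AU.
= 6.9321 / 206265 = 3.3608 × 10^-5 pc.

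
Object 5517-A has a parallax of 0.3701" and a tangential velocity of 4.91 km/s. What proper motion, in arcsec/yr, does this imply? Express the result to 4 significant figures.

d = 1/p = 1/0.3701″ = 2.702 pc.
μ = v_t / (4.74 d) = 4.91 / (4.74 × 2.702) = 4.91 / 12.807 = 0.38338 ″/yr.

0.3834 arcsec/yr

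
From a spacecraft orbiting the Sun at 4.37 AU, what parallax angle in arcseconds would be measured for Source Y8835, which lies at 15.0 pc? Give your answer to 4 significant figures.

0.2913 arcsec

p (arcsec) = B (AU) / d (pc).
p = 4.37 / 15.0 = 0.29133 arcsec.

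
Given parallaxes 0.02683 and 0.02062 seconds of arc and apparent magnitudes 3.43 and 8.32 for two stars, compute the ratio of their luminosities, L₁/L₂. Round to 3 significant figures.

L₁/L₂ = 53.4

d₁ = 1/p₁ = 1/0.02683″ = 37.272 pc; d₂ = 1/p₂ = 1/0.02062″ = 48.497 pc.
M₁ = m₁ − 5 log₁₀ d₁ + 5 = 3.43 − 7.8569 + 5 = 0.5731.
M₂ = 8.32 − 8.4286 + 5 = 4.8914.
L₁/L₂ = 10^(0.4(M₂ − M₁)) = 10^(0.4 × 4.3183) = 10^1.72732 = 53.373.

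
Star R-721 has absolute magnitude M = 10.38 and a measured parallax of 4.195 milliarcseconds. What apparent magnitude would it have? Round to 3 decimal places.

m = 17.266

d = 1/p = 1/0.004195″ = 238.38 pc.
m − M = 5 log₁₀ d − 5 = 5 log₁₀(238.38) − 5 = 11.8863 − 5 = 6.8863.
m = M + (m − M) = 10.38 + 6.8863 = 17.266.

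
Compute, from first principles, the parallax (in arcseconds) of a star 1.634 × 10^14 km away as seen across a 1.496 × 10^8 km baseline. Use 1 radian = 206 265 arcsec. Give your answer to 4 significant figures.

0.1888 arcsec

θ ≈ B/d = (1.496 × 10^8) / (1.634 × 10^14) = 9.1554 × 10^-7 rad.
In arcseconds: 9.1554 × 10^-7 × 206265 = 0.18884″.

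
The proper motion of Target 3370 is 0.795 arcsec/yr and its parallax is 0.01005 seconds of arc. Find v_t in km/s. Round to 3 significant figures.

375 km/s

d = 1/p = 1/0.01005″ = 99.502 pc.
v_t = 4.74 × μ × d = 4.74 × 0.795 × 99.502 = 374.95 km/s.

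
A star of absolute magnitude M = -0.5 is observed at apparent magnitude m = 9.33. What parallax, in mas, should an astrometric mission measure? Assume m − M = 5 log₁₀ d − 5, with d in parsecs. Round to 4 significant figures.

m − M = 9.33 − (-0.5) = 9.83.
d = 10^((m−M)/5 + 1) = 10^2.966 = 924.7 pc.
p = 1/d = 1/924.7 = 0.0010814 arcsec = 1.0814 mas.

1.081 mas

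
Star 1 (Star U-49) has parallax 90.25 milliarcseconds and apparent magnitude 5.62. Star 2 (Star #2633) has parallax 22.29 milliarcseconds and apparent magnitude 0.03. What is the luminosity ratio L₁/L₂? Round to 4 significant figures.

d₁ = 1/p₁ = 1/0.09025″ = 11.08 pc; d₂ = 1/p₂ = 1/0.02229″ = 44.863 pc.
M₁ = m₁ − 5 log₁₀ d₁ + 5 = 5.62 − 5.2227 + 5 = 5.3973.
M₂ = 0.03 − 8.2594 + 5 = -3.2294.
L₁/L₂ = 10^(0.4(M₂ − M₁)) = 10^(0.4 × (-8.6267)) = 10^(-3.45068) = 0.00035426.

L₁/L₂ = 0.0003543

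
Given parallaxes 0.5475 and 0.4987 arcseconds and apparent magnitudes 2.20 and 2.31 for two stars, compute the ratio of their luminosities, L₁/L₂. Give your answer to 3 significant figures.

L₁/L₂ = 0.918

d₁ = 1/p₁ = 1/0.5475″ = 1.8265 pc; d₂ = 1/p₂ = 1/0.4987″ = 2.0052 pc.
M₁ = m₁ − 5 log₁₀ d₁ + 5 = 2.20 − 1.3081 + 5 = 5.8919.
M₂ = 2.31 − 1.5108 + 5 = 5.7992.
L₁/L₂ = 10^(0.4(M₂ − M₁)) = 10^(0.4 × (-0.0927)) = 10^(-0.03708) = 0.91816.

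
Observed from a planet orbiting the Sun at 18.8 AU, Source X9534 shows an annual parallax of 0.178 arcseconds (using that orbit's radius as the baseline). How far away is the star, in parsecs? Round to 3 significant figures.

With baseline B (in AU) and parallax p (in arcsec), d = B/p parsecs.
d = 18.8 / 0.178 = 105.62 pc.

106 pc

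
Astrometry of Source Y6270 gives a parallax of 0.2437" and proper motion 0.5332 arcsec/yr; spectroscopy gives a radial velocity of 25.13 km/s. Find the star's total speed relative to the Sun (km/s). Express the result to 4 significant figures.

27.19 km/s

d = 1/p = 1/0.2437″ = 4.1034 pc.
v_t = 4.740 μ d = 4.740 × 0.5332 × 4.1034 = 10.371 km/s.
v = √(v_r² + v_t²) = √(25.13² + 10.371²) = √739.075 = 27.186 km/s.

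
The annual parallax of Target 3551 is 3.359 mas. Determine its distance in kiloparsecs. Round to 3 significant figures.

p = 3.359 mas = 0.003359 arcsec.
d = 1/p = 1/0.003359 = 297.71 pc.
= 0.29771 kpc.

0.298 kpc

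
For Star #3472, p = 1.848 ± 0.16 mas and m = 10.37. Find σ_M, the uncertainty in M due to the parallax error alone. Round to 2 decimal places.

σ_M = 0.19 mag

M = m − 5 log₁₀ d + 5 = m + 5 log₁₀ p + 5, so ∂M/∂p = 5/(p ln 10).
σ_M = (5/ln 10) · (σ_p/p) = 2.1715 × 0.16/1.848 = 2.1715 × 0.08658 = 0.18801.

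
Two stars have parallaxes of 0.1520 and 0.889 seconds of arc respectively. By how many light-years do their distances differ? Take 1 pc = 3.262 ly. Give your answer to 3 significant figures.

d_A = 1/0.1520″ = 6.5789 pc; d_B = 1/0.8890″ = 1.1249 pc.
|d_B − d_A| = |1.1249 − 6.5789| = 5.454 pc = 5.454 × 3.262 ly = 17.791 ly.

17.8 ly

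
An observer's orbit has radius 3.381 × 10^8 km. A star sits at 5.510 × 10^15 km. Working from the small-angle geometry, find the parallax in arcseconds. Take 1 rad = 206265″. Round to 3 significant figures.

θ ≈ B/d = (3.381 × 10^8) / (5.510 × 10^15) = 6.1361 × 10^-8 rad.
In arcseconds: 6.1361 × 10^-8 × 206265 = 0.012657″.

0.0127 arcsec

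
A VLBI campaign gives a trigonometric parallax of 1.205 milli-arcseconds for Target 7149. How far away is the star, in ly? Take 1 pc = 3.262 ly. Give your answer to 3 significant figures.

p = 1.205 milli-arcseconds = 0.001205 arcsec.
d = 1/p = 1/0.001205 = 829.88 pc.
In light-years: 829.88 × 3.262 = 2707.1 ly.

2710 ly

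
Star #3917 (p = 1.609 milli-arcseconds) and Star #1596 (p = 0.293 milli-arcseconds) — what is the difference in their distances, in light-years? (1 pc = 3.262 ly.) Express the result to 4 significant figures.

9106 ly

d_A = 1/0.001609″ = 621.5 pc; d_B = 1/0.0002930″ = 3413 pc.
|d_B − d_A| = |3413 − 621.5| = 2791.5 pc = 2791.5 × 3.262 ly = 9105.9 ly.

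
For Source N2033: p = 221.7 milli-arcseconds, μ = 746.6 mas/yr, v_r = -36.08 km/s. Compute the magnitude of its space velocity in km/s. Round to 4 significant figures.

39.45 km/s

d = 1/p = 1/0.2217″ = 4.5106 pc.
μ = 746.6 mas/yr = 0.7466 ″/yr.
v_t = 4.740 μ d = 4.740 × 0.7466 × 4.5106 = 15.962 km/s.
v = √(v_r² + v_t²) = √((-36.08)² + 15.962²) = √1556.55 = 39.453 km/s.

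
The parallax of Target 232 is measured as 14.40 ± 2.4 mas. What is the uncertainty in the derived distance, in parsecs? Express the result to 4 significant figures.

d = 1/p, so σ_d = σ_p / p².
σ_d = 0.00240 / (0.01440)² = 0.00240 / 0.00020736 = 11.574 pc.

11.57 pc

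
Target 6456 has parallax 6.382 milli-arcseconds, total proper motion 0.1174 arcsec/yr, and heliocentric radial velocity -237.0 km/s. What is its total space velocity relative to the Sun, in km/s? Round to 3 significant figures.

d = 1/p = 1/0.006382″ = 156.69 pc.
v_t = 4.740 μ d = 4.740 × 0.1174 × 156.69 = 87.194 km/s.
v = √(v_r² + v_t²) = √((-237.0)² + 87.194²) = √63771.8 = 252.53 km/s.

253 km/s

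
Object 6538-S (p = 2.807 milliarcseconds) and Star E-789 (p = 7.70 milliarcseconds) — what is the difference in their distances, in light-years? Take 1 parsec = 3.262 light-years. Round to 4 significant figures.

738.5 ly

d_A = 1/0.002807″ = 356.25 pc; d_B = 1/0.007700″ = 129.87 pc.
|d_B − d_A| = |129.87 − 356.25| = 226.38 pc = 226.38 × 3.262 ly = 738.45 ly.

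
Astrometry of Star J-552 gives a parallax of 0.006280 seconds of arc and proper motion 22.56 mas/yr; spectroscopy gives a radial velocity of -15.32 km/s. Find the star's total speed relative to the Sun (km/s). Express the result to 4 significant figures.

22.91 km/s

d = 1/p = 1/0.006280″ = 159.24 pc.
μ = 22.56 mas/yr = 0.02256 ″/yr.
v_t = 4.740 μ d = 4.740 × 0.02256 × 159.24 = 17.028 km/s.
v = √(v_r² + v_t²) = √((-15.32)² + 17.028²) = √524.655 = 22.905 km/s.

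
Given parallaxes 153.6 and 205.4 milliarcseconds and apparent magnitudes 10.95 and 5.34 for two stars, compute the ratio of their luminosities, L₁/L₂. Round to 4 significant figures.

L₁/L₂ = 0.01020

d₁ = 1/p₁ = 1/0.1536″ = 6.5104 pc; d₂ = 1/p₂ = 1/0.2054″ = 4.8685 pc.
M₁ = m₁ − 5 log₁₀ d₁ + 5 = 10.95 − 4.0680 + 5 = 11.8820.
M₂ = 5.34 − 3.4370 + 5 = 6.9030.
L₁/L₂ = 10^(0.4(M₂ − M₁)) = 10^(0.4 × (-4.9790)) = 10^(-1.99160) = 0.010195.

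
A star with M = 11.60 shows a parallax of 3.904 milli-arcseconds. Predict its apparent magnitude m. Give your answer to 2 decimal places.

m = 18.64

d = 1/p = 1/0.003904″ = 256.15 pc.
m − M = 5 log₁₀ d − 5 = 5 log₁₀(256.15) − 5 = 12.0425 − 5 = 7.0425.
m = M + (m − M) = 11.60 + 7.0425 = 18.64.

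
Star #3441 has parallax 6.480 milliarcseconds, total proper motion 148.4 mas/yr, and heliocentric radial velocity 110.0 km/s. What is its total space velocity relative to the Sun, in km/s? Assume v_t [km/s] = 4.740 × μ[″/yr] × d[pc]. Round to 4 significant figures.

d = 1/p = 1/0.006480″ = 154.32 pc.
μ = 148.4 mas/yr = 0.1484 ″/yr.
v_t = 4.740 μ d = 4.740 × 0.1484 × 154.32 = 108.55 km/s.
v = √(v_r² + v_t²) = √(110.0² + 108.55²) = √23883.1 = 154.54 km/s.

154.5 km/s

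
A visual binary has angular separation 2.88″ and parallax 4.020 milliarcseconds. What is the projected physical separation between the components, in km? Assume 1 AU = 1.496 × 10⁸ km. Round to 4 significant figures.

d = 1/p = 1/0.004020″ = 248.76 pc.
At distance d (pc), an angle of θ arcsec spans θ·d AU: s = 2.88 × 248.76 = 716.43 AU.
= 716.43 × 1.496 × 10⁸ km = 1.0718 × 10^11 km.

1.072 × 10^11 km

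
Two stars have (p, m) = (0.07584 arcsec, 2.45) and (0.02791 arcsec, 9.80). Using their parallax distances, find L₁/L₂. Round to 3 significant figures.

d₁ = 1/p₁ = 1/0.07584″ = 13.186 pc; d₂ = 1/p₂ = 1/0.02791″ = 35.829 pc.
M₁ = m₁ − 5 log₁₀ d₁ + 5 = 2.45 − 5.6006 + 5 = 1.8494.
M₂ = 9.80 − 7.7712 + 5 = 7.0288.
L₁/L₂ = 10^(0.4(M₂ − M₁)) = 10^(0.4 × 5.1794) = 10^2.07176 = 117.97.

L₁/L₂ = 118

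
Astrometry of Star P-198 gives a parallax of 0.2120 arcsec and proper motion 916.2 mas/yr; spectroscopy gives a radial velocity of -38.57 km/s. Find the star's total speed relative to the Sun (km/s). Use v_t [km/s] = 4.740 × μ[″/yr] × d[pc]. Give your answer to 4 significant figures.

d = 1/p = 1/0.2120″ = 4.717 pc.
μ = 916.2 mas/yr = 0.9162 ″/yr.
v_t = 4.740 μ d = 4.740 × 0.9162 × 4.717 = 20.485 km/s.
v = √(v_r² + v_t²) = √((-38.57)² + 20.485²) = √1907.28 = 43.672 km/s.

43.67 km/s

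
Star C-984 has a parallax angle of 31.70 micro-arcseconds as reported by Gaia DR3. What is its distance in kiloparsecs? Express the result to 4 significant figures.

p = 31.70 micro-arcseconds = 0.00003170 arcsec.
d = 1/p = 1/0.00003170 = 31546 pc.
= 31.546 kpc.

31.55 kpc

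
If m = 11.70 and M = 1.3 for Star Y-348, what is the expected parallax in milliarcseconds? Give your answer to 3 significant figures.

0.832 mas

m − M = 11.70 − 1.3 = 10.40.
d = 10^((m−M)/5 + 1) = 10^3.080 = 1202.3 pc.
p = 1/d = 1/1202.3 = 0.00083174 arcsec = 0.83174 mas.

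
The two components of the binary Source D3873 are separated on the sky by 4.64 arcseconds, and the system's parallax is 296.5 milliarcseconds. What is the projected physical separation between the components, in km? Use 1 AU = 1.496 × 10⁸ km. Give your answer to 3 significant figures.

d = 1/p = 1/0.2965″ = 3.3727 pc.
At distance d (pc), an angle of θ arcsec spans θ·d AU: s = 4.64 × 3.3727 = 15.649 AU.
= 15.649 × 1.496 × 10⁸ km = 2.3411 × 10^9 km.

2.34 × 10^9 km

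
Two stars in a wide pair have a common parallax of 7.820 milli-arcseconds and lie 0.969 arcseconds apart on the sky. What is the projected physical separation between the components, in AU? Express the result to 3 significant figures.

124 AU

d = 1/p = 1/0.007820″ = 127.88 pc.
At distance d (pc), an angle of θ arcsec spans θ·d AU: s = 0.969 × 127.88 = 123.92 AU.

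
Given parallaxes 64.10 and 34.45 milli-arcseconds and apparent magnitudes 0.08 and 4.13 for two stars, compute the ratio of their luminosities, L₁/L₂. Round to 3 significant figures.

d₁ = 1/p₁ = 1/0.06410″ = 15.601 pc; d₂ = 1/p₂ = 1/0.03445″ = 29.028 pc.
M₁ = m₁ − 5 log₁₀ d₁ + 5 = 0.08 − 5.9658 + 5 = -0.8858.
M₂ = 4.13 − 7.3141 + 5 = 1.8159.
L₁/L₂ = 10^(0.4(M₂ − M₁)) = 10^(0.4 × 2.7017) = 10^1.08068 = 12.041.

L₁/L₂ = 12.0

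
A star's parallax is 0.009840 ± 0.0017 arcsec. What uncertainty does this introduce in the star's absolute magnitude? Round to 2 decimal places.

M = m − 5 log₁₀ d + 5 = m + 5 log₁₀ p + 5, so ∂M/∂p = 5/(p ln 10).
σ_M = (5/ln 10) · (σ_p/p) = 2.1715 × 0.0017/0.009840 = 2.1715 × 0.17276 = 0.37515.

σ_M = 0.38 mag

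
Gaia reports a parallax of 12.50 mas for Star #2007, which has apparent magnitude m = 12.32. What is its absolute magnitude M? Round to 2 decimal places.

d = 1/p = 1/0.01250″ = 80 pc.
m − M = 5 log₁₀(80) − 5 = 9.5154 − 5 = 4.5154.
M = m − (m − M) = 12.32 − 4.5154 = 7.80.

M = 7.80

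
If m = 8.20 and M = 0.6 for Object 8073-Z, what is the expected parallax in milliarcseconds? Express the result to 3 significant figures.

3.02 mas

m − M = 8.20 − 0.6 = 7.60.
d = 10^((m−M)/5 + 1) = 10^2.520 = 331.13 pc.
p = 1/d = 1/331.13 = 0.00302 arcsec = 3.02 mas.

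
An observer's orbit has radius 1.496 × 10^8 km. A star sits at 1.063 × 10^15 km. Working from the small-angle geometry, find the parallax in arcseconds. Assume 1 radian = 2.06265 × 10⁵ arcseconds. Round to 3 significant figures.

0.0290 arcsec

θ ≈ B/d = (1.496 × 10^8) / (1.063 × 10^15) = 1.4073 × 10^-7 rad.
In arcseconds: 1.4073 × 10^-7 × 206265 = 0.029028″.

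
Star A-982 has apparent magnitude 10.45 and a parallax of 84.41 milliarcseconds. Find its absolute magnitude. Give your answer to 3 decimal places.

M = 10.082

d = 1/p = 1/0.08441″ = 11.847 pc.
m − M = 5 log₁₀(11.847) − 5 = 5.3680 − 5 = 0.3680.
M = m − (m − M) = 10.45 − 0.3680 = 10.082.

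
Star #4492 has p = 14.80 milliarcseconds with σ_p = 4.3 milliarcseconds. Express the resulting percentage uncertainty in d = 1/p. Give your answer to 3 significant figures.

29.1%

For d = 1/p, |σ_d/d| = |σ_p/p|.
σ_p/p = 4.3 / 14.80 = 0.29054 = 29.054%.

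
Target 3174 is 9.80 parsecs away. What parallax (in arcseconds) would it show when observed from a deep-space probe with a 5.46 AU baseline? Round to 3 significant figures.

p (arcsec) = B (AU) / d (pc).
p = 5.46 / 9.80 = 0.55714 arcsec.

0.557 arcsec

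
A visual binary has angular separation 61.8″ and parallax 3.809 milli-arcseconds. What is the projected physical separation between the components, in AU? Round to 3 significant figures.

d = 1/p = 1/0.003809″ = 262.54 pc.
At distance d (pc), an angle of θ arcsec spans θ·d AU: s = 61.8 × 262.54 = 16225 AU.

16200 AU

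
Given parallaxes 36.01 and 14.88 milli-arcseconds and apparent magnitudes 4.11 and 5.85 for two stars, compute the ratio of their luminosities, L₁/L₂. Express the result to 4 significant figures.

L₁/L₂ = 0.8479

d₁ = 1/p₁ = 1/0.03601″ = 27.77 pc; d₂ = 1/p₂ = 1/0.01488″ = 67.204 pc.
M₁ = m₁ − 5 log₁₀ d₁ + 5 = 4.11 − 7.2179 + 5 = 1.8921.
M₂ = 5.85 − 9.1370 + 5 = 1.7130.
L₁/L₂ = 10^(0.4(M₂ − M₁)) = 10^(0.4 × (-0.1791)) = 10^(-0.07164) = 0.84793.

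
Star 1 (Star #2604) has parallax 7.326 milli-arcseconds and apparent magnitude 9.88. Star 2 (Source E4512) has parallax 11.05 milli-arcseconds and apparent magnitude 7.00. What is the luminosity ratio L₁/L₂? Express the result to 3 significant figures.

d₁ = 1/p₁ = 1/0.007326″ = 136.5 pc; d₂ = 1/p₂ = 1/0.01105″ = 90.498 pc.
M₁ = m₁ − 5 log₁₀ d₁ + 5 = 9.88 − 10.6757 + 5 = 4.2043.
M₂ = 7.00 − 9.7832 + 5 = 2.2168.
L₁/L₂ = 10^(0.4(M₂ − M₁)) = 10^(0.4 × (-1.9875)) = 10^(-0.79500) = 0.16032.

L₁/L₂ = 0.160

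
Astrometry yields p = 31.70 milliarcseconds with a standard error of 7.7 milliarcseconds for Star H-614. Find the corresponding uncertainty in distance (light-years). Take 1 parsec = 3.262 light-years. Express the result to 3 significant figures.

25.0 ly

d = 1/p, so σ_d = σ_p / p².
σ_d = 0.00770 / (0.03170)² = 0.00770 / 0.0010049 = 7.6625 pc = 7.6625 × 3.262 ly = 24.995 ly.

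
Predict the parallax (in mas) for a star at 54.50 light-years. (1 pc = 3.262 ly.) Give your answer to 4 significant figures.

d = 54.50 ly ÷ 3.262 = 16.708 pc.
p = 1/d = 1/16.708 = 0.059852 arcsec.
= 0.059852 × 1000 = 59.852 mas.

59.85 mas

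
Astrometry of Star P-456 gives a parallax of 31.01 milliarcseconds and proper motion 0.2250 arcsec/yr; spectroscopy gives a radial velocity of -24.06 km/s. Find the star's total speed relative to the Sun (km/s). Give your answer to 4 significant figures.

d = 1/p = 1/0.03101″ = 32.248 pc.
v_t = 4.740 μ d = 4.740 × 0.2250 × 32.248 = 34.392 km/s.
v = √(v_r² + v_t²) = √((-24.06)² + 34.392²) = √1761.69 = 41.972 km/s.

41.97 km/s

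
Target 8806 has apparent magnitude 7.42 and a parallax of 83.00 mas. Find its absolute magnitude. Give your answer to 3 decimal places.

M = 7.015

d = 1/p = 1/0.08300″ = 12.048 pc.
m − M = 5 log₁₀(12.048) − 5 = 5.4046 − 5 = 0.4046.
M = m − (m − M) = 7.42 − 0.4046 = 7.015.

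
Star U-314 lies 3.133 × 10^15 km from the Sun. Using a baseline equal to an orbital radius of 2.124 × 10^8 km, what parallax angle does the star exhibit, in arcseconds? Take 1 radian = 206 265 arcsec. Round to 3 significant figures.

θ ≈ B/d = (2.124 × 10^8) / (3.133 × 10^15) = 6.7794 × 10^-8 rad.
In arcseconds: 6.7794 × 10^-8 × 206265 = 0.013984″.

0.0140 arcsec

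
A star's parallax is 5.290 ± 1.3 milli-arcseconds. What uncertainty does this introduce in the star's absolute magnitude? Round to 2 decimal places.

M = m − 5 log₁₀ d + 5 = m + 5 log₁₀ p + 5, so ∂M/∂p = 5/(p ln 10).
σ_M = (5/ln 10) · (σ_p/p) = 2.1715 × 1.3/5.290 = 2.1715 × 0.24575 = 0.53365.

σ_M = 0.53 mag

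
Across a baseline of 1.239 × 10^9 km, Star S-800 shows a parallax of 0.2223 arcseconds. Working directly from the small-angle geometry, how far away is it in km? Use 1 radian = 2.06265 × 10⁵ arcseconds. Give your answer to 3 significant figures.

1.15 × 10^15 km

θ = 0.2223″ = 0.2223/206265 = 1.0777 × 10^-6 rad.
d = B/θ = (1.239 × 10^9) / (1.0777 × 10^-6) = 1.1497 × 10^15 km.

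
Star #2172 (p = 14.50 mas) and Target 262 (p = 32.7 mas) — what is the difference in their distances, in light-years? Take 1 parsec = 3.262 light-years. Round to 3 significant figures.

d_A = 1/0.01450″ = 68.966 pc; d_B = 1/0.03270″ = 30.581 pc.
|d_B − d_A| = |30.581 − 68.966| = 38.385 pc = 38.385 × 3.262 ly = 125.21 ly.

125 ly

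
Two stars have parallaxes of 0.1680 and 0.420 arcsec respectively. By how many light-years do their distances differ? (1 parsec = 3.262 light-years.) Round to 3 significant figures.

11.7 ly

d_A = 1/0.1680″ = 5.9524 pc; d_B = 1/0.4200″ = 2.381 pc.
|d_B − d_A| = |2.381 − 5.9524| = 3.5714 pc = 3.5714 × 3.262 ly = 11.65 ly.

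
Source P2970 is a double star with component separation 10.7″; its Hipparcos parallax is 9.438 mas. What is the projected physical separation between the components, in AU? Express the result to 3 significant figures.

d = 1/p = 1/0.009438″ = 105.95 pc.
At distance d (pc), an angle of θ arcsec spans θ·d AU: s = 10.7 × 105.95 = 1133.7 AU.

1130 AU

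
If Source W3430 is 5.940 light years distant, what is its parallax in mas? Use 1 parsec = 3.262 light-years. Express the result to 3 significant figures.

549 mas

d = 5.940 ly ÷ 3.262 = 1.821 pc.
p = 1/d = 1/1.821 = 0.54915 arcsec.
= 0.54915 × 1000 = 549.15 mas.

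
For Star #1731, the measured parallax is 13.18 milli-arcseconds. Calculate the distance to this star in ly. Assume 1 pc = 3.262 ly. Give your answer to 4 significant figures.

p = 13.18 milli-arcseconds = 0.01318 arcsec.
d = 1/p = 1/0.01318 = 75.873 pc.
In light-years: 75.873 × 3.262 = 247.5 ly.

247.5 ly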